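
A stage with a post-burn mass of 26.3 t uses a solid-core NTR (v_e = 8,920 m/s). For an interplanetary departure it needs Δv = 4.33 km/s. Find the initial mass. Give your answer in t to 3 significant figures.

m₀/m_f = exp(Δv / v_e) = exp(4330 / 8920.0) = exp(0.4854) = 1.6249.
m₀ = m_f × 1.6249 = 26.3 × 1.6249 = 42.7349 t.

initial mass ≈ 42.7 t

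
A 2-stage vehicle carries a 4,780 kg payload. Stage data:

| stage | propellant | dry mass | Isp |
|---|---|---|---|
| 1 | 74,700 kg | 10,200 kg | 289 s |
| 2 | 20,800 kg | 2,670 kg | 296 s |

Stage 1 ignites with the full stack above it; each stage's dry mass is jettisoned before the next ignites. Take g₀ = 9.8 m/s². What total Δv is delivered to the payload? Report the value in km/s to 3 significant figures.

Δv ≈ 6.92 km/s

Ignition mass of stage 1 = 74,700+10,200 + 20,800+2,670 + 4,780 = 113,150 kg.
Stage 1: m₀ = 113,150 kg, m_f = 113,150 − 74,700 = 38,450 kg; Δv = 289×9.8×ln(2.943) = 2832.2×1.0794 ≈ 3057 m/s.
Stage 2: m₀ = 28,250 kg, m_f = 28,250 − 20,800 = 7,450 kg; Δv = 296×9.8×ln(3.792) = 2900.8×1.3329 ≈ 3866 m/s.
Total Δv = 3057 + 3866 = 6923 m/s.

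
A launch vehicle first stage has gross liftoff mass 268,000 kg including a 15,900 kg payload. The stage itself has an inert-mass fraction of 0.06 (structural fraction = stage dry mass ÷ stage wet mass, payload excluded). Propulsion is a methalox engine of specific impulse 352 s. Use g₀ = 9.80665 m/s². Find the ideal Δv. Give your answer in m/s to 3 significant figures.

Stage wet mass = m₀ − payload = 268,000 − 15,900 = 252,100 kg.
Stage dry mass = ε × stage wet mass = 0.06 × 252,100 = 15,126 kg.
Burnout mass m_f = stage dry + payload = 15,126 + 15,900 = 31,026 kg.
v_e = Isp · g₀ = 352 × 9.80665 = 3451.9 m/s.
Δv = v_e · ln(268,000/31,026) = 3451.9 × ln(8.638) = 3451.9 × 2.1562 ≈ 7443 m/s.

Δv ≈ 7440 m/s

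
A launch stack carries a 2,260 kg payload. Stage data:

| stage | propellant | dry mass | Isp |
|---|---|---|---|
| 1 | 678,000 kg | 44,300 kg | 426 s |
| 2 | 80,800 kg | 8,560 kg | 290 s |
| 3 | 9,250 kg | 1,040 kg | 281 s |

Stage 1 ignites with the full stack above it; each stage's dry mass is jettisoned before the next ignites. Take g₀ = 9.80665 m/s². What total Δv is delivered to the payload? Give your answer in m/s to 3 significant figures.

Δv ≈ 15400 m/s

Ignition mass of stage 1 = 678,000+44,300 + 80,800+8,560 + 9,250+1,040 + 2,260 = 824,210 kg.
Stage 1: m₀ = 824,210 kg, m_f = 824,210 − 678,000 = 146,210 kg; Δv = 426×9.80665×ln(5.637) = 4177.6×1.7294 ≈ 7225 m/s.
Stage 2: m₀ = 101,910 kg, m_f = 101,910 − 80,800 = 21,110 kg; Δv = 290×9.80665×ln(4.828) = 2843.9×1.5743 ≈ 4477 m/s.
Stage 3: m₀ = 12,550 kg, m_f = 12,550 − 9,250 = 3,300 kg; Δv = 281×9.80665×ln(3.803) = 2755.7×1.3358 ≈ 3681 m/s.
Total Δv = 7225 + 4477 + 3681 = 15383 m/s.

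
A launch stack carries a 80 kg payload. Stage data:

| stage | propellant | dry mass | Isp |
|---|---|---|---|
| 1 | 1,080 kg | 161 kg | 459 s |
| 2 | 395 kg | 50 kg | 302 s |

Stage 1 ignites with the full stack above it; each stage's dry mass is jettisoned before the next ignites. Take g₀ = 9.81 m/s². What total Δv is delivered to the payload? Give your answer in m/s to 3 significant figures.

Δv ≈ 8390 m/s

Ignition mass of stage 1 = 1,080+161 + 395+50 + 80 = 1,766 kg.
Stage 1: m₀ = 1,766 kg, m_f = 1,766 − 1,080 = 686 kg; Δv = 459×9.81×ln(2.574) = 4502.8×0.9456 ≈ 4258 m/s.
Stage 2: m₀ = 525 kg, m_f = 525 − 395 = 130 kg; Δv = 302×9.81×ln(4.038) = 2962.6×1.3959 ≈ 4135 m/s.
Total Δv = 4258 + 4135 = 8393 m/s.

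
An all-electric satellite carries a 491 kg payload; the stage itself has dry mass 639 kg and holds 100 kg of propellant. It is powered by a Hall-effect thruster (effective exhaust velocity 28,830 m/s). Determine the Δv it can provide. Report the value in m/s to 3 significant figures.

m₀ = payload + dry + propellant = 491 + 639 + 100 = 1,230 kg.
m_f = payload + dry = 491 + 639 = 1,130 kg.
By the Tsiolkovsky rocket equation, Δv = v_e · ln(m₀/m_f) = 28830.0 × ln(1.088) = 28830.0 × 0.0848 ≈ 2444.7 m/s.

Δv ≈ 2440 m/s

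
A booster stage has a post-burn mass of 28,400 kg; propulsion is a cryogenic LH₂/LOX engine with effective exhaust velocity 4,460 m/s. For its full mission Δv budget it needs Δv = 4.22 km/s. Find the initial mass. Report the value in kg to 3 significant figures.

m₀/m_f = exp(Δv / v_e) = exp(4220 / 4460.0) = exp(0.9462) = 2.5759.
m₀ = m_f × 2.5759 = 28,400 × 2.5759 = 73,155.6 kg.

initial mass ≈ 73200 kg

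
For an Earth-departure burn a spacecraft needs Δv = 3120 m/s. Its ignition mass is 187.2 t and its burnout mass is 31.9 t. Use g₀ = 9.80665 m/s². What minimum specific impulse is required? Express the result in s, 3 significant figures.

ln(m₀/m_f) = ln(187200/31900) = ln(5.868) = 1.7696.
By the Tsiolkovsky rocket equation, v_e = Δv / ln(m₀/m_f) = 3120 / 1.7696 = 1763.1 m/s.
Isp = v_e / g₀ = 1763.1 / 9.80665 = 179.8 s.

Isp ≈ 180 s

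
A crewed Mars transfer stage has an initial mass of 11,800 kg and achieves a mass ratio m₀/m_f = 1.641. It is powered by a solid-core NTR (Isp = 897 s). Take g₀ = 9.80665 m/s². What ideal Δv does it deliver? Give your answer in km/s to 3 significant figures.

v_e = Isp · g₀ = 897 × 9.80665 = 8796.6 m/s.
Rocket equation: Δv = v_e · ln(1.641) = 8796.6 × 0.4953 ≈ 4357.0 m/s.

Δv ≈ 4.36 km/s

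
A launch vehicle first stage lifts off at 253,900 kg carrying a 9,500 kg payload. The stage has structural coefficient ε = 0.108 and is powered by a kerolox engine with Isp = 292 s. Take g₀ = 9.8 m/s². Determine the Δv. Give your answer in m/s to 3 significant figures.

Δv ≈ 5600 m/s

Stage wet mass = m₀ − payload = 253,900 − 9,500 = 244,400 kg.
Stage dry mass = ε × stage wet mass = 0.108 × 244,400 = 26,395.2 kg.
Burnout mass m_f = stage dry + payload = 26,395.2 + 9,500 = 35,895.2 kg.
v_e = Isp · g₀ = 292 × 9.8 = 2861.6 m/s.
From the ideal rocket equation, Δv = v_e · ln(253,900/35,895.2) = 2861.6 × ln(7.073) = 2861.6 × 1.9563 ≈ 5598 m/s.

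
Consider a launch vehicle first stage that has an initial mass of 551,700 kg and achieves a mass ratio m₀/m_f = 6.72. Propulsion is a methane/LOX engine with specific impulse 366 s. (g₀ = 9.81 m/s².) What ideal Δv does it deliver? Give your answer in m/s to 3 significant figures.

Δv ≈ 6840 m/s

v_e = Isp · g₀ = 366 × 9.81 = 3590.5 m/s.
Using Δv = v_e ln(m₀/m_f): Δv = v_e · ln(6.72) = 3590.5 × 1.9051 ≈ 6840.1 m/s.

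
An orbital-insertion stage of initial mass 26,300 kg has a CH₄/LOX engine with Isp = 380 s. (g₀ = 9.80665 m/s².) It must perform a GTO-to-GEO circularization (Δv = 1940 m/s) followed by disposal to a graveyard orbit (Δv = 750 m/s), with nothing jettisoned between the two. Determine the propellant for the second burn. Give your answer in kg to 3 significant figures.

propellant for the second burn ≈ 2850 kg

v_e = Isp · g₀ = 380 × 9.80665 = 3726.5 m/s.
After the first burn: m = 26300 × exp(−1940/3726.5) = 26300 × 0.59417 = 15,626.7 kg.
After the second burn: m = 15,626.7 × exp(−750/3726.5) = 15,626.7 × 0.81770 = 12,778 kg.
Second-burn propellant = 15,626.7 − 12,778 = 2,848.7 kg.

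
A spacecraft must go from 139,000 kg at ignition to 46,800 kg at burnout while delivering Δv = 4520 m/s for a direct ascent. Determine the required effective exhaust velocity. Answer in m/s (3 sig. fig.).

v_e ≈ 4150 m/s

ln(m₀/m_f) = ln(139000/46800) = ln(2.97) = 1.0886.
v_e = Δv / ln(m₀/m_f) = 4520 / 1.0886 = 4152.2 m/s.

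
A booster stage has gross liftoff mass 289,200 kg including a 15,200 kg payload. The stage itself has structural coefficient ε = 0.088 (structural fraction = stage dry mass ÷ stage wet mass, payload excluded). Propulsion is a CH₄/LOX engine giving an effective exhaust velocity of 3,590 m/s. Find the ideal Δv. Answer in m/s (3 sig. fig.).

Stage wet mass = m₀ − payload = 289,200 − 15,200 = 274,000 kg.
Stage dry mass = ε × stage wet mass = 0.088 × 274,000 = 24,112 kg.
Burnout mass m_f = stage dry + payload = 24,112 + 15,200 = 39,312 kg.
Δv = v_e · ln(289,200/39,312) = 3590.0 × ln(7.357) = 3590.0 × 1.9956 ≈ 7164 m/s.

Δv ≈ 7160 m/s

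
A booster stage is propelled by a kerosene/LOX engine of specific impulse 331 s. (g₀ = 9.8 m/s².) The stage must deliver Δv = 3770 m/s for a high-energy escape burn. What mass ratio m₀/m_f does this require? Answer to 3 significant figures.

v_e = Isp · g₀ = 331 × 9.8 = 3243.8 m/s.
Rocket equation: m₀/m_f = exp(Δv / v_e) = exp(3770 / 3243.8) = exp(1.1622) = 3.1970.

mass ratio ≈ 3.20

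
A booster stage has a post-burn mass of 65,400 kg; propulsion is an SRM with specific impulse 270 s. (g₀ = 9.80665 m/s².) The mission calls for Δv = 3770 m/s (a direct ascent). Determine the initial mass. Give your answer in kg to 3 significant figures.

v_e = Isp · g₀ = 270 × 9.80665 = 2647.8 m/s.
By the Tsiolkovsky rocket equation, m₀/m_f = exp(Δv / v_e) = exp(3770 / 2647.8) = exp(1.4238) = 4.1530.
m₀ = m_f × 4.1530 = 65,400 × 4.1530 = 271,606 kg.

initial mass ≈ 272000 kg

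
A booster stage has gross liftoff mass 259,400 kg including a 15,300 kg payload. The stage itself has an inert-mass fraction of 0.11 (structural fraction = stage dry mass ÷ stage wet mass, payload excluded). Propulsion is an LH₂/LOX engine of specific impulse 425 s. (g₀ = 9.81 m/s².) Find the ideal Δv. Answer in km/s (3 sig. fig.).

Δv ≈ 7.58 km/s

Stage wet mass = m₀ − payload = 259,400 − 15,300 = 244,100 kg.
Stage dry mass = ε × stage wet mass = 0.11 × 244,100 = 26,851 kg.
Burnout mass m_f = stage dry + payload = 26,851 + 15,300 = 42,151 kg.
v_e = Isp · g₀ = 425 × 9.81 = 4169.2 m/s.
Δv = v_e · ln(259,400/42,151) = 4169.2 × ln(6.154) = 4169.2 × 1.8171 ≈ 7576 m/s.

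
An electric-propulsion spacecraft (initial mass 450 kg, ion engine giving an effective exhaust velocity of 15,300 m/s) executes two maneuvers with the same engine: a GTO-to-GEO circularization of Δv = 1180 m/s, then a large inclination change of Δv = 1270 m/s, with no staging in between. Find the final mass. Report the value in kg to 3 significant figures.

After the first burn: m = 450 × exp(−1180/15300.0) = 450 × 0.92577 = 416.597 kg.
After the second burn: m = 416.597 × exp(−1270/15300.0) = 416.597 × 0.92035 = 383.415 kg.

final mass ≈ 383 kg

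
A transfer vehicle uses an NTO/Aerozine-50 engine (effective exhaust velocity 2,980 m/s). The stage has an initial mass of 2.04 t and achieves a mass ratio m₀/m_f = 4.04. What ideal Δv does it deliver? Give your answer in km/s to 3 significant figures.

Using Δv = v_e ln(m₀/m_f): Δv = v_e · ln(4.04) = 2980.0 × 1.3962 ≈ 4160.8 m/s.

Δv ≈ 4.16 km/s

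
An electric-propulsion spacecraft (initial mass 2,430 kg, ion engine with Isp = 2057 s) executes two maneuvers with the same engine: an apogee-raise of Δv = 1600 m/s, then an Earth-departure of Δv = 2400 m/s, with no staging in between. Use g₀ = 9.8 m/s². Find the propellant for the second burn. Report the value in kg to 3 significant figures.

v_e = Isp · g₀ = 2057 × 9.8 = 20158.6 m/s.
After the first burn: m = 2430 × exp(−1600/20158.6) = 2430 × 0.92370 = 2,244.59 kg.
After the second burn: m = 2,244.59 × exp(−2400/20158.6) = 2,244.59 × 0.88776 = 1,992.66 kg.
Second-burn propellant = 2,244.59 − 1,992.66 = 251.93 kg.

propellant for the second burn ≈ 252 kg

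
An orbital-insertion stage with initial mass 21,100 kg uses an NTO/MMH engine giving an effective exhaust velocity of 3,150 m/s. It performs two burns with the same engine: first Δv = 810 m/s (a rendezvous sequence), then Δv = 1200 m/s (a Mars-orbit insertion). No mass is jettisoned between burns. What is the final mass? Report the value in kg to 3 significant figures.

final mass ≈ 11100 kg

After the first burn: m = 21100 × exp(−810/3150.0) = 21100 × 0.77326 = 16,315.8 kg.
After the second burn: m = 16,315.8 × exp(−1200/3150.0) = 16,315.8 × 0.68321 = 11,147.1 kg.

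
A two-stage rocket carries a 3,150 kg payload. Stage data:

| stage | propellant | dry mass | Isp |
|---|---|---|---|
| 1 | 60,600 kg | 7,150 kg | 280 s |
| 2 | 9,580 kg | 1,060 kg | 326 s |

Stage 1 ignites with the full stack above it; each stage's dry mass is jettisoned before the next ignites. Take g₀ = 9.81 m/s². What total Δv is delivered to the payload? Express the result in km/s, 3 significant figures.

Δv ≈ 7.53 km/s

Ignition mass of stage 1 = 60,600+7,150 + 9,580+1,060 + 3,150 = 81,540 kg.
Stage 1: m₀ = 81,540 kg, m_f = 81,540 − 60,600 = 20,940 kg; Δv = 280×9.81×ln(3.894) = 2746.8×1.3594 ≈ 3734 m/s.
Stage 2: m₀ = 13,790 kg, m_f = 13,790 − 9,580 = 4,210 kg; Δv = 326×9.81×ln(3.276) = 3198.1×1.1865 ≈ 3794 m/s.
Total Δv = 3734 + 3794 = 7528 m/s.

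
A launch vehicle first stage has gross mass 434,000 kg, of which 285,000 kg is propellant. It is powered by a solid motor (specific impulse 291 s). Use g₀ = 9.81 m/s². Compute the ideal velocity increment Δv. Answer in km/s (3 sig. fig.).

Δv ≈ 3.05 km/s

v_e = Isp · g₀ = 291 × 9.81 = 2854.7 m/s.
m_f = m₀ − m_prop = 434,000 − 285,000 = 149,000 kg.
Δv = v_e · ln(m₀/m_f) = 2854.7 × ln(2.913) = 2854.7 × 1.0691 ≈ 3052.0 m/s.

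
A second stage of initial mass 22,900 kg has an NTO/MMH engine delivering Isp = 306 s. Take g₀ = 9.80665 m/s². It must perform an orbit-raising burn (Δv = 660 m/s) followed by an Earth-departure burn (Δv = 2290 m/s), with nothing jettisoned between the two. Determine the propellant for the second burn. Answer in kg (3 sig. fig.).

propellant for the second burn ≈ 9810 kg

v_e = Isp · g₀ = 306 × 9.80665 = 3000.8 m/s.
After the first burn: m = 22900 × exp(−660/3000.8) = 22900 × 0.80257 = 18,378.9 kg.
After the second burn: m = 18,378.9 × exp(−2290/3000.8) = 18,378.9 × 0.46621 = 8,568.43 kg.
Second-burn propellant = 18,378.9 − 8,568.43 = 9,810.47 kg.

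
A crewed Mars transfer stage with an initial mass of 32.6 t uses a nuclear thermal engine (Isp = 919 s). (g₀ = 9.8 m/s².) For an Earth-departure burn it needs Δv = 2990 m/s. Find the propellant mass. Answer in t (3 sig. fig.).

propellant mass ≈ 9.21 t

v_e = Isp · g₀ = 919 × 9.8 = 9006.2 m/s.
Using Δv = v_e ln(m₀/m_f): m₀/m_f = exp(Δv / v_e) = exp(2990 / 9006.2) = exp(0.3320) = 1.3937.
m_f = 32.6 / 1.3937 = 23.391 t, so propellant = m₀ − m_f = 32.6 − 23.391 = 9.209 t.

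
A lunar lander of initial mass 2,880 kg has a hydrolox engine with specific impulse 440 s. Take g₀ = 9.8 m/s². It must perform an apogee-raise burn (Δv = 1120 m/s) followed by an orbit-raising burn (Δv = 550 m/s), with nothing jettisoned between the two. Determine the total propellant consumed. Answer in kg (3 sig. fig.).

total propellant consumed ≈ 925 kg

v_e = Isp · g₀ = 440 × 9.8 = 4312.0 m/s.
After the first burn: m = 2880 × exp(−1120/4312.0) = 2880 × 0.77125 = 2,221.2 kg.
After the second burn: m = 2,221.2 × exp(−550/4312.0) = 2,221.2 × 0.88025 = 1,955.21 kg.
Total propellant = m₀ − m_final = 2880 − 1,955.21 = 924.79 kg.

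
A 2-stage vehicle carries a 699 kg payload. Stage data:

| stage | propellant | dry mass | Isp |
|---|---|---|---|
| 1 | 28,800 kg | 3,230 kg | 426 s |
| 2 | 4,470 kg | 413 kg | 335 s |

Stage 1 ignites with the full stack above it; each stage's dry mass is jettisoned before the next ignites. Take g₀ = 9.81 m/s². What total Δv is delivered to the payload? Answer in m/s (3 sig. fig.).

Δv ≈ 11400 m/s

Ignition mass of stage 1 = 28,800+3,230 + 4,470+413 + 699 = 37,612 kg.
Stage 1: m₀ = 37,612 kg, m_f = 37,612 − 28,800 = 8,812 kg; Δv = 426×9.81×ln(4.268) = 4179.1×1.4512 ≈ 6065 m/s.
Stage 2: m₀ = 5,582 kg, m_f = 5,582 − 4,470 = 1,112 kg; Δv = 335×9.81×ln(5.02) = 3286.4×1.6134 ≈ 5302 m/s.
Total Δv = 6065 + 5302 = 11367 m/s.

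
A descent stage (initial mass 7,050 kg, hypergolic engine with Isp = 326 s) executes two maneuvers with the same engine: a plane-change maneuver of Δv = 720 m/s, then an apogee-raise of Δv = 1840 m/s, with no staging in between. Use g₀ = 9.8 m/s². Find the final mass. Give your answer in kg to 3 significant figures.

v_e = Isp · g₀ = 326 × 9.8 = 3194.8 m/s.
After the first burn: m = 7050 × exp(−720/3194.8) = 7050 × 0.79822 = 5,627.45 kg.
After the second burn: m = 5,627.45 × exp(−1840/3194.8) = 5,627.45 × 0.56218 = 3,163.64 kg.

final mass ≈ 3160 kg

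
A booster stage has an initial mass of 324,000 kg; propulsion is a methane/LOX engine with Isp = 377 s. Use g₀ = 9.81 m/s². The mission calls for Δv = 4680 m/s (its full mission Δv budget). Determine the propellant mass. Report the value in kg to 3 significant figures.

propellant mass ≈ 233000 kg

v_e = Isp · g₀ = 377 × 9.81 = 3698.4 m/s.
Rocket equation: m₀/m_f = exp(Δv / v_e) = exp(4680 / 3698.4) = exp(1.2654) = 3.5446.
m_f = 324,000 / 3.5446 = 91,406.6 kg, so propellant = m₀ − m_f = 324,000 − 91,406.6 = 232,593.4 kg.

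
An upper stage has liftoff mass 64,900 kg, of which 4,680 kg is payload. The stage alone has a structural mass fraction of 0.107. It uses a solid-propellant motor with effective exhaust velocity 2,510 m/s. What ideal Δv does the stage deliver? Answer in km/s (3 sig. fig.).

Stage wet mass = m₀ − payload = 64,900 − 4,680 = 60,220 kg.
Stage dry mass = ε × stage wet mass = 0.107 × 60,220 = 6,443.54 kg.
Burnout mass m_f = stage dry + payload = 6,443.54 + 4,680 = 11,123.54 kg.
Δv = v_e · ln(64,900/11,123.54) = 2510.0 × ln(5.834) = 2510.0 × 1.7638 ≈ 4427 m/s.

Δv ≈ 4.43 km/s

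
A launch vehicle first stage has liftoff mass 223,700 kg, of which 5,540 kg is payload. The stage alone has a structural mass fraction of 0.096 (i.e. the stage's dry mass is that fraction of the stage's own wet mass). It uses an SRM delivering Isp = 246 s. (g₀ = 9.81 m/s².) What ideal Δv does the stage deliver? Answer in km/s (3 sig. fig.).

Δv ≈ 5.15 km/s

Stage wet mass = m₀ − payload = 223,700 − 5,540 = 218,160 kg.
Stage dry mass = ε × stage wet mass = 0.096 × 218,160 = 20,943.4 kg.
Burnout mass m_f = stage dry + payload = 20,943.4 + 5,540 = 26,483.4 kg.
v_e = Isp · g₀ = 246 × 9.81 = 2413.3 m/s.
By the Tsiolkovsky rocket equation, Δv = v_e · ln(223,700/26,483.4) = 2413.3 × ln(8.447) = 2413.3 × 2.1338 ≈ 5149 m/s.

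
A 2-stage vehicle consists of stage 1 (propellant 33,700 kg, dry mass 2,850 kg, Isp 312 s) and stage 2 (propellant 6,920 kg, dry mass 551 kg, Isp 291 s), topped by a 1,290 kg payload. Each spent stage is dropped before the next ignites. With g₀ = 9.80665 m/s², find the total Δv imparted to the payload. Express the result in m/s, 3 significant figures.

Δv ≈ 8620 m/s

Ignition mass of stage 1 = 33,700+2,850 + 6,920+551 + 1,290 = 45,311 kg.
Stage 1: m₀ = 45,311 kg, m_f = 45,311 − 33,700 = 11,611 kg; Δv = 312×9.80665×ln(3.902) = 3059.7×1.3616 ≈ 4166 m/s.
Stage 2: m₀ = 8,761 kg, m_f = 8,761 − 6,920 = 1,841 kg; Δv = 291×9.80665×ln(4.759) = 2853.7×1.5600 ≈ 4452 m/s.
Total Δv = 4166 + 4452 = 8618 m/s.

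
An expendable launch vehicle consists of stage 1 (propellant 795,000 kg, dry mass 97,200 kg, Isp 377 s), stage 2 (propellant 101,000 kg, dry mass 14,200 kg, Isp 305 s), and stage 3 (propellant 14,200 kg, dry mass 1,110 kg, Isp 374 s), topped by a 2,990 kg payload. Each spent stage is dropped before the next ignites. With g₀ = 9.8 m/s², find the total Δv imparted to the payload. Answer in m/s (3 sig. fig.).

Δv ≈ 15200 m/s

Ignition mass of stage 1 = 795,000+97,200 + 101,000+14,200 + 14,200+1,110 + 2,990 = 1,025,700 kg.
Stage 1: m₀ = 1,025,700 kg, m_f = 1,025,700 − 795,000 = 230,700 kg; Δv = 377×9.8×ln(4.446) = 3694.6×1.4920 ≈ 5512 m/s.
Stage 2: m₀ = 133,500 kg, m_f = 133,500 − 101,000 = 32,500 kg; Δv = 305×9.8×ln(4.108) = 2989.0×1.4129 ≈ 4223 m/s.
Stage 3: m₀ = 18,300 kg, m_f = 18,300 − 14,200 = 4,100 kg; Δv = 374×9.8×ln(4.463) = 3665.2×1.4959 ≈ 5483 m/s.
Total Δv = 5512 + 4223 + 5483 = 15218 m/s.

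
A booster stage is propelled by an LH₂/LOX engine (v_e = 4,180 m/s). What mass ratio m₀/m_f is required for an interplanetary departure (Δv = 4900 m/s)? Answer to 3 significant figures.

m₀/m_f = exp(Δv / v_e) = exp(4900 / 4180.0) = exp(1.1722) = 3.2292.

mass ratio ≈ 3.23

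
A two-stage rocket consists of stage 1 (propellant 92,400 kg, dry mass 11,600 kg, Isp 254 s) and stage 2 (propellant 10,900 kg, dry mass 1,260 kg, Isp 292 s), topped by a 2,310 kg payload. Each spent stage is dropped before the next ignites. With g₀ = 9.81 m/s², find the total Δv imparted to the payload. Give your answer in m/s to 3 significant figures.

Δv ≈ 7780 m/s

Ignition mass of stage 1 = 92,400+11,600 + 10,900+1,260 + 2,310 = 118,470 kg.
Stage 1: m₀ = 118,470 kg, m_f = 118,470 − 92,400 = 26,070 kg; Δv = 254×9.81×ln(4.544) = 2491.7×1.5139 ≈ 3772 m/s.
Stage 2: m₀ = 14,470 kg, m_f = 14,470 − 10,900 = 3,570 kg; Δv = 292×9.81×ln(4.053) = 2864.5×1.3995 ≈ 4009 m/s.
Total Δv = 3772 + 4009 = 7781 m/s.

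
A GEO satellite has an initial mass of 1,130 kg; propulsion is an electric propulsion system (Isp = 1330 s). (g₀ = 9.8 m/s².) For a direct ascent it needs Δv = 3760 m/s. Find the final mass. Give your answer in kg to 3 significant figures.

v_e = Isp · g₀ = 1330 × 9.8 = 13034.0 m/s.
m₀/m_f = exp(Δv / v_e) = exp(3760 / 13034.0) = exp(0.2885) = 1.3344.
m_f = m₀ / 1.3344 = 1,130 / 1.3344 = 846.823 kg.

final mass ≈ 847 kg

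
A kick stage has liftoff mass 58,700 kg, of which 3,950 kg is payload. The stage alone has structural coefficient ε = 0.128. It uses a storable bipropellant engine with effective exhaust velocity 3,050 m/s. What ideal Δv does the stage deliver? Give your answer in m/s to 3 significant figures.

Stage wet mass = m₀ − payload = 58,700 − 3,950 = 54,750 kg.
Stage dry mass = ε × stage wet mass = 0.128 × 54,750 = 7,008 kg.
Burnout mass m_f = stage dry + payload = 7,008 + 3,950 = 10,958 kg.
By the Tsiolkovsky rocket equation, Δv = v_e · ln(58,700/10,958) = 3050.0 × ln(5.357) = 3050.0 × 1.6784 ≈ 5119 m/s.

Δv ≈ 5120 m/s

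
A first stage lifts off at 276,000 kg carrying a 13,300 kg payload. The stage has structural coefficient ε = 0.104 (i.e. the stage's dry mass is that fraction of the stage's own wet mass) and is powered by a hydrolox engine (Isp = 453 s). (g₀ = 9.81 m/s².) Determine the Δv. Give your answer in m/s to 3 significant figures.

Stage wet mass = m₀ − payload = 276,000 − 13,300 = 262,700 kg.
Stage dry mass = ε × stage wet mass = 0.104 × 262,700 = 27,320.8 kg.
Burnout mass m_f = stage dry + payload = 27,320.8 + 13,300 = 40,620.8 kg.
v_e = Isp · g₀ = 453 × 9.81 = 4443.9 m/s.
Rocket equation: Δv = v_e · ln(276,000/40,620.8) = 4443.9 × ln(6.795) = 4443.9 × 1.9161 ≈ 8515 m/s.

Δv ≈ 8520 m/s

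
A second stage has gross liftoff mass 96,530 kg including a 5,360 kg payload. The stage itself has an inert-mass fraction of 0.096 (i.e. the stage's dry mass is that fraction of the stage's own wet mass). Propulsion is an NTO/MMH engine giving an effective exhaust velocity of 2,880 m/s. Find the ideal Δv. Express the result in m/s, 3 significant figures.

Stage wet mass = m₀ − payload = 96,530 − 5,360 = 91,170 kg.
Stage dry mass = ε × stage wet mass = 0.096 × 91,170 = 8,752.32 kg.
Burnout mass m_f = stage dry + payload = 8,752.32 + 5,360 = 14,112.32 kg.
Using Δv = v_e ln(m₀/m_f): Δv = v_e · ln(96,530/14,112.32) = 2880.0 × ln(6.84) = 2880.0 × 1.9228 ≈ 5538 m/s.

Δv ≈ 5540 m/s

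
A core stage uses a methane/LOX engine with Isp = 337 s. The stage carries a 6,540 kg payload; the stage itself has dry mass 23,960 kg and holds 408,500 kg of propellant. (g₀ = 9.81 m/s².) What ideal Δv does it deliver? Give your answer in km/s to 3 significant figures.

v_e = Isp · g₀ = 337 × 9.81 = 3306.0 m/s.
m₀ = payload + dry + propellant = 6,540 + 23,960 + 408,500 = 439,000 kg.
m_f = payload + dry = 6,540 + 23,960 = 30,500 kg.
Rocket equation: Δv = v_e · ln(m₀/m_f) = 3306.0 × ln(14.39) = 3306.0 × 2.6668 ≈ 8816.3 m/s.

Δv ≈ 8.82 km/s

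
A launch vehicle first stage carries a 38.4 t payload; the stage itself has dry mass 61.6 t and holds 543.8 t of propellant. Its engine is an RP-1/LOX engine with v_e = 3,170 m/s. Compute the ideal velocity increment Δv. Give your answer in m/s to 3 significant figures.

Δv ≈ 5900 m/s

m₀ = payload + dry + propellant = 38.4 + 61.6 + 543.8 = 643.8 t.
m_f = payload + dry = 38.4 + 61.6 = 100 t.
Using Δv = v_e ln(m₀/m_f): Δv = v_e · ln(m₀/m_f) = 3170.0 × ln(6.438) = 3170.0 × 1.8622 ≈ 5903.2 m/s.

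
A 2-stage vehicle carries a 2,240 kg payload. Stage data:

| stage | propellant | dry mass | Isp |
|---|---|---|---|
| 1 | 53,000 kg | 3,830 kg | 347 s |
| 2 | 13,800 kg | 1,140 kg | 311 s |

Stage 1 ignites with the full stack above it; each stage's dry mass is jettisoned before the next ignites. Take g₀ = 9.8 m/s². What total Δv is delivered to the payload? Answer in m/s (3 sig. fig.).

Δv ≈ 9240 m/s

Ignition mass of stage 1 = 53,000+3,830 + 13,800+1,140 + 2,240 = 74,010 kg.
Stage 1: m₀ = 74,010 kg, m_f = 74,010 − 53,000 = 21,010 kg; Δv = 347×9.8×ln(3.523) = 3400.6×1.2592 ≈ 4282 m/s.
Stage 2: m₀ = 17,180 kg, m_f = 17,180 − 13,800 = 3,380 kg; Δv = 311×9.8×ln(5.083) = 3047.8×1.6259 ≈ 4955 m/s.
Total Δv = 4282 + 4955 = 9237 m/s.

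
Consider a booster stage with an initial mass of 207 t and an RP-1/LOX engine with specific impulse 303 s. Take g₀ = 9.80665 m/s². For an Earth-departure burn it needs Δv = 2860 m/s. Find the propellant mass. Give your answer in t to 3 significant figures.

propellant mass ≈ 128 t

v_e = Isp · g₀ = 303 × 9.80665 = 2971.4 m/s.
Rocket equation: m₀/m_f = exp(Δv / v_e) = exp(2860 / 2971.4) = exp(0.9625) = 2.6182.
m_f = 207 / 2.6182 = 79.062 t, so propellant = m₀ − m_f = 207 − 79.062 = 127.938 t.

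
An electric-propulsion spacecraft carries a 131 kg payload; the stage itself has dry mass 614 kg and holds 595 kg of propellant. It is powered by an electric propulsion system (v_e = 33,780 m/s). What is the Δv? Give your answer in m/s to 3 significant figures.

m₀ = payload + dry + propellant = 131 + 614 + 595 = 1,340 kg.
m_f = payload + dry = 131 + 614 = 745 kg.
Δv = v_e · ln(m₀/m_f) = 33780.0 × ln(1.799) = 33780.0 × 0.5870 ≈ 19830.2 m/s.

Δv ≈ 19800 m/s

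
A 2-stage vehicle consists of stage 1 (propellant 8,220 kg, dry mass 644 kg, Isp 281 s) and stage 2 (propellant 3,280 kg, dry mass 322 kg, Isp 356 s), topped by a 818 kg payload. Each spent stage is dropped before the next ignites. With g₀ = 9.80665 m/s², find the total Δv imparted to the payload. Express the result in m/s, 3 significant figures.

Δv ≈ 7390 m/s

Ignition mass of stage 1 = 8,220+644 + 3,280+322 + 818 = 13,284 kg.
Stage 1: m₀ = 13,284 kg, m_f = 13,284 − 8,220 = 5,064 kg; Δv = 281×9.80665×ln(2.623) = 2755.7×0.9644 ≈ 2658 m/s.
Stage 2: m₀ = 4,420 kg, m_f = 4,420 − 3,280 = 1,140 kg; Δv = 356×9.80665×ln(3.877) = 3491.2×1.3551 ≈ 4731 m/s.
Total Δv = 2658 + 4731 = 7389 m/s.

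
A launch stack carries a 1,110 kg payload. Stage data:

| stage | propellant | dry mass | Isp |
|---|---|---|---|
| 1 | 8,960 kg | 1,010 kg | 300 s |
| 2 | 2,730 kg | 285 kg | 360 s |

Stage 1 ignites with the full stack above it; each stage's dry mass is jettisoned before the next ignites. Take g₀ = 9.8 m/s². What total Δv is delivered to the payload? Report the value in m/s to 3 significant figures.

Ignition mass of stage 1 = 8,960+1,010 + 2,730+285 + 1,110 = 14,095 kg.
Stage 1: m₀ = 14,095 kg, m_f = 14,095 − 8,960 = 5,135 kg; Δv = 300×9.8×ln(2.745) = 2940.0×1.0097 ≈ 2969 m/s.
Stage 2: m₀ = 4,125 kg, m_f = 4,125 − 2,730 = 1,395 kg; Δv = 360×9.8×ln(2.957) = 3528.0×1.0842 ≈ 3825 m/s.
Total Δv = 2969 + 3825 = 6794 m/s.

Δv ≈ 6790 m/s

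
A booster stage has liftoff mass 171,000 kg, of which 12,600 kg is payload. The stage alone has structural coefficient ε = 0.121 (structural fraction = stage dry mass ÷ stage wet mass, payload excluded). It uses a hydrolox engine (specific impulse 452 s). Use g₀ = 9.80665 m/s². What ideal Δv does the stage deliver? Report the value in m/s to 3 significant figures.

Stage wet mass = m₀ − payload = 171,000 − 12,600 = 158,400 kg.
Stage dry mass = ε × stage wet mass = 0.121 × 158,400 = 19,166.4 kg.
Burnout mass m_f = stage dry + payload = 19,166.4 + 12,600 = 31,766.4 kg.
v_e = Isp · g₀ = 452 × 9.80665 = 4432.6 m/s.
Δv = v_e · ln(171,000/31,766.4) = 4432.6 × ln(5.383) = 4432.6 × 1.6833 ≈ 7461 m/s.

Δv ≈ 7460 m/s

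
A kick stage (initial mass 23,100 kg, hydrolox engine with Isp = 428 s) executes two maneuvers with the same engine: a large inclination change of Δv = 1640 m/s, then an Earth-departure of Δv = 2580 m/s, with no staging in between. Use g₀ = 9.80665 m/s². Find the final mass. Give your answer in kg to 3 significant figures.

v_e = Isp · g₀ = 428 × 9.80665 = 4197.2 m/s.
After the first burn: m = 23100 × exp(−1640/4197.2) = 23100 × 0.67656 = 15,628.5 kg.
After the second burn: m = 15,628.5 × exp(−2580/4197.2) = 15,628.5 × 0.54081 = 8,452.05 kg.

final mass ≈ 8450 kg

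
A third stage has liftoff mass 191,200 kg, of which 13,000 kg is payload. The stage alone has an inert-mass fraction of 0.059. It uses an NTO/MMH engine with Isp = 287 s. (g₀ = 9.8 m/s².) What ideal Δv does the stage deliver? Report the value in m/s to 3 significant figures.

Stage wet mass = m₀ − payload = 191,200 − 13,000 = 178,200 kg.
Stage dry mass = ε × stage wet mass = 0.059 × 178,200 = 10,513.8 kg.
Burnout mass m_f = stage dry + payload = 10,513.8 + 13,000 = 23,513.8 kg.
v_e = Isp · g₀ = 287 × 9.8 = 2812.6 m/s.
Δv = v_e · ln(191,200/23,513.8) = 2812.6 × ln(8.131) = 2812.6 × 2.0957 ≈ 5894 m/s.

Δv ≈ 5890 m/s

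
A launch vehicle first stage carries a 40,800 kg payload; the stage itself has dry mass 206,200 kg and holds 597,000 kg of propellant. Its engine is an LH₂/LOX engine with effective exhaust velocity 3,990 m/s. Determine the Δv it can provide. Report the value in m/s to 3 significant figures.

Δv ≈ 4900 m/s

m₀ = payload + dry + propellant = 40,800 + 206,200 + 597,000 = 844,000 kg.
m_f = payload + dry = 40,800 + 206,200 = 247,000 kg.
Δv = v_e · ln(m₀/m_f) = 3990.0 × ln(3.417) = 3990.0 × 1.2288 ≈ 4902.8 m/s.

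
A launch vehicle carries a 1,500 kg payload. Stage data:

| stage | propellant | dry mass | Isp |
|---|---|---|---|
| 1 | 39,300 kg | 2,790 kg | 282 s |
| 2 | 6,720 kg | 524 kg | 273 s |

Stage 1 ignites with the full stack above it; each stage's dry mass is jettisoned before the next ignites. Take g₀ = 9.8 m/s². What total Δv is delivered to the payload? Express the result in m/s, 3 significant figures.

Δv ≈ 8010 m/s

Ignition mass of stage 1 = 39,300+2,790 + 6,720+524 + 1,500 = 50,834 kg.
Stage 1: m₀ = 50,834 kg, m_f = 50,834 − 39,300 = 11,534 kg; Δv = 282×9.8×ln(4.407) = 2763.6×1.4833 ≈ 4099 m/s.
Stage 2: m₀ = 8,744 kg, m_f = 8,744 − 6,720 = 2,024 kg; Δv = 273×9.8×ln(4.32) = 2675.4×1.4633 ≈ 3915 m/s.
Total Δv = 4099 + 3915 = 8014 m/s.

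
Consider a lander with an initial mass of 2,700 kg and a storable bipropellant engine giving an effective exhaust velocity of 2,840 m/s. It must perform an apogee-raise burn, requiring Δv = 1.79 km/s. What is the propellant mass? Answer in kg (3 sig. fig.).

Rocket equation: m₀/m_f = exp(Δv / v_e) = exp(1790 / 2840.0) = exp(0.6303) = 1.8781.
m_f = 2,700 / 1.8781 = 1,437.62 kg, so propellant = m₀ − m_f = 2,700 − 1,437.62 = 1,262.38 kg.

propellant mass ≈ 1260 kg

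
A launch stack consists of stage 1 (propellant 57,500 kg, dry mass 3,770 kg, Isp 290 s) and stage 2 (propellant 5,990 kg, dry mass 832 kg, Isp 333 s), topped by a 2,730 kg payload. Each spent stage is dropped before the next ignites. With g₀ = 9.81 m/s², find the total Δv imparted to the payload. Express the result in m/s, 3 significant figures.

Ignition mass of stage 1 = 57,500+3,770 + 5,990+832 + 2,730 = 70,822 kg.
Stage 1: m₀ = 70,822 kg, m_f = 70,822 − 57,500 = 13,322 kg; Δv = 290×9.81×ln(5.316) = 2844.9×1.6708 ≈ 4753 m/s.
Stage 2: m₀ = 9,552 kg, m_f = 9,552 − 5,990 = 3,562 kg; Δv = 333×9.81×ln(2.682) = 3266.7×0.9864 ≈ 3222 m/s.
Total Δv = 4753 + 3222 = 7975 m/s.

Δv ≈ 7980 m/s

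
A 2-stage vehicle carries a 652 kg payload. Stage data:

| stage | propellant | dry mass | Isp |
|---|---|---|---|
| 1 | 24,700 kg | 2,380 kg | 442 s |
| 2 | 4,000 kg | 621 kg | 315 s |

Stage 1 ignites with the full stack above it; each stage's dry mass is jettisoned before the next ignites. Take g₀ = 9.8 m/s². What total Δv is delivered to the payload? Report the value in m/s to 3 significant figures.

Ignition mass of stage 1 = 24,700+2,380 + 4,000+621 + 652 = 32,353 kg.
Stage 1: m₀ = 32,353 kg, m_f = 32,353 − 24,700 = 7,653 kg; Δv = 442×9.8×ln(4.227) = 4331.6×1.4416 ≈ 6244 m/s.
Stage 2: m₀ = 5,273 kg, m_f = 5,273 − 4,000 = 1,273 kg; Δv = 315×9.8×ln(4.142) = 3087.0×1.4212 ≈ 4387 m/s.
Total Δv = 6244 + 4387 = 10631 m/s.

Δv ≈ 10600 m/s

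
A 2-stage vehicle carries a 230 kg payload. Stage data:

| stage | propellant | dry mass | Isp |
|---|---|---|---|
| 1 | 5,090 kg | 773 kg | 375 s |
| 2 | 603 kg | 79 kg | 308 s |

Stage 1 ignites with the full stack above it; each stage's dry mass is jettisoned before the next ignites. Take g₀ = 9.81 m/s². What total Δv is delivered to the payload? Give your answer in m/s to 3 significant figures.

Δv ≈ 8390 m/s

Ignition mass of stage 1 = 5,090+773 + 603+79 + 230 = 6,775 kg.
Stage 1: m₀ = 6,775 kg, m_f = 6,775 − 5,090 = 1,685 kg; Δv = 375×9.81×ln(4.021) = 3678.8×1.3915 ≈ 5119 m/s.
Stage 2: m₀ = 912 kg, m_f = 912 − 603 = 309 kg; Δv = 308×9.81×ln(2.951) = 3021.5×1.0823 ≈ 3270 m/s.
Total Δv = 5119 + 3270 = 8389 m/s.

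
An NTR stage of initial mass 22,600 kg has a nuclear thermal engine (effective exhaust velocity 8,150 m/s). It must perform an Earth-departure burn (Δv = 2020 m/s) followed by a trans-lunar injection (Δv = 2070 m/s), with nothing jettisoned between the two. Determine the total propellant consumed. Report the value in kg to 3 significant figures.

After the first burn: m = 22600 × exp(−2020/8150.0) = 22600 × 0.78047 = 17,638.6 kg.
After the second burn: m = 17,638.6 × exp(−2070/8150.0) = 17,638.6 × 0.77570 = 13,682.3 kg.
Total propellant = m₀ − m_final = 22600 − 13,682.3 = 8,917.7 kg.

total propellant consumed ≈ 8920 kg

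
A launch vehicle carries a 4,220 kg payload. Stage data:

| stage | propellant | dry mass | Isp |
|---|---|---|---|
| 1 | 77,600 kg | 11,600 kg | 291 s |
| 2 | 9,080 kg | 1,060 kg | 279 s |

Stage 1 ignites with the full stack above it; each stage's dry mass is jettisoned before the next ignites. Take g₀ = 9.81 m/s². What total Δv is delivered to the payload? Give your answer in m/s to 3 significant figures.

Ignition mass of stage 1 = 77,600+11,600 + 9,080+1,060 + 4,220 = 103,560 kg.
Stage 1: m₀ = 103,560 kg, m_f = 103,560 − 77,600 = 25,960 kg; Δv = 291×9.81×ln(3.989) = 2854.7×1.3836 ≈ 3950 m/s.
Stage 2: m₀ = 14,360 kg, m_f = 14,360 − 9,080 = 5,280 kg; Δv = 279×9.81×ln(2.72) = 2737.0×1.0005 ≈ 2738 m/s.
Total Δv = 3950 + 2738 = 6688 m/s.

Δv ≈ 6690 m/s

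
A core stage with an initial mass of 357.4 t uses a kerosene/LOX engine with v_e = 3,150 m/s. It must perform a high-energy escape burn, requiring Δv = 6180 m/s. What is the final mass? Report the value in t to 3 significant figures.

final mass ≈ 50.2 t

From the ideal rocket equation, m₀/m_f = exp(Δv / v_e) = exp(6180 / 3150.0) = exp(1.9619) = 7.1129.
m_f = m₀ / 7.1129 = 357.4 / 7.1129 = 50.2467 t.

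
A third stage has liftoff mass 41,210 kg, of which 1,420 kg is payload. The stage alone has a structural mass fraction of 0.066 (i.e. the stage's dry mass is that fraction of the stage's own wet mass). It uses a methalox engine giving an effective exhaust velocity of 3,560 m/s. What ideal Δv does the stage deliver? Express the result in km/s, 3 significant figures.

Stage wet mass = m₀ − payload = 41,210 − 1,420 = 39,790 kg.
Stage dry mass = ε × stage wet mass = 0.066 × 39,790 = 2,626.14 kg.
Burnout mass m_f = stage dry + payload = 2,626.14 + 1,420 = 4,046.14 kg.
From the ideal rocket equation, Δv = v_e · ln(41,210/4,046.14) = 3560.0 × ln(10.19) = 3560.0 × 2.3209 ≈ 8262 m/s.

Δv ≈ 8.26 km/s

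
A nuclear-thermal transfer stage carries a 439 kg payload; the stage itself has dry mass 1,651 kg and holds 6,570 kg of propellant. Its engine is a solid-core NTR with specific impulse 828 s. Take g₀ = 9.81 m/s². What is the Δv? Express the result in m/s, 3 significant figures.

Δv ≈ 11500 m/s

v_e = Isp · g₀ = 828 × 9.81 = 8122.7 m/s.
m₀ = payload + dry + propellant = 439 + 1,651 + 6,570 = 8,660 kg.
m_f = payload + dry = 439 + 1,651 = 2,090 kg.
From the ideal rocket equation, Δv = v_e · ln(m₀/m_f) = 8122.7 × ln(4.144) = 8122.7 × 1.4216 ≈ 11546.8 m/s.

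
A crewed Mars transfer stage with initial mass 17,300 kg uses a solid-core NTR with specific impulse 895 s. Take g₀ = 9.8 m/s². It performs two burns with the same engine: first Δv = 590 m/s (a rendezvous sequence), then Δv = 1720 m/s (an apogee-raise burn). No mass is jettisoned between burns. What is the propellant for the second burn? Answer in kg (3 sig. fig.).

propellant for the second burn ≈ 2880 kg

v_e = Isp · g₀ = 895 × 9.8 = 8771.0 m/s.
After the first burn: m = 17300 × exp(−590/8771.0) = 17300 × 0.93495 = 16,174.6 kg.
After the second burn: m = 16,174.6 × exp(−1720/8771.0) = 16,174.6 × 0.82193 = 13,294.4 kg.
Second-burn propellant = 16,174.6 − 13,294.4 = 2,880.2 kg.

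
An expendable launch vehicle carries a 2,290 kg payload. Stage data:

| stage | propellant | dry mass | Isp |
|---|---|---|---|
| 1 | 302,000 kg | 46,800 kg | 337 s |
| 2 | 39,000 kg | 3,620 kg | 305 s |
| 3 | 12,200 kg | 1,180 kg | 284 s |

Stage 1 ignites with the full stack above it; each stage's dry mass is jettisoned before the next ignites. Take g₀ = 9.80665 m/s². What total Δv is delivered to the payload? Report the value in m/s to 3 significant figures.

Δv ≈ 12000 m/s

Ignition mass of stage 1 = 302,000+46,800 + 39,000+3,620 + 12,200+1,180 + 2,290 = 407,090 kg.
Stage 1: m₀ = 407,090 kg, m_f = 407,090 − 302,000 = 105,090 kg; Δv = 337×9.80665×ln(3.874) = 3304.8×1.3542 ≈ 4475 m/s.
Stage 2: m₀ = 58,290 kg, m_f = 58,290 − 39,000 = 19,290 kg; Δv = 305×9.80665×ln(3.022) = 2991.0×1.1058 ≈ 3308 m/s.
Stage 3: m₀ = 15,670 kg, m_f = 15,670 − 12,200 = 3,470 kg; Δv = 284×9.80665×ln(4.516) = 2785.1×1.5076 ≈ 4199 m/s.
Total Δv = 4475 + 3308 + 4199 = 11982 m/s.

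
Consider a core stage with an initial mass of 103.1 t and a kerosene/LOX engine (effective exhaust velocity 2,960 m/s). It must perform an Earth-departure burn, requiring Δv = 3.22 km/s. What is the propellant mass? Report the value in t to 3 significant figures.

Rocket equation: m₀/m_f = exp(Δv / v_e) = exp(3220 / 2960.0) = exp(1.0878) = 2.9679.
m_f = 103.1 / 2.9679 = 34.7384 t, so propellant = m₀ − m_f = 103.1 − 34.7384 = 68.3616 t.

propellant mass ≈ 68.4 t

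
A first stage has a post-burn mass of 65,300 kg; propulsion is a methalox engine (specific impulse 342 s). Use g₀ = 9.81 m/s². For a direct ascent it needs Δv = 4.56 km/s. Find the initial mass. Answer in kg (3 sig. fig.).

initial mass ≈ 254000 kg

v_e = Isp · g₀ = 342 × 9.81 = 3355.0 m/s.
From the ideal rocket equation, m₀/m_f = exp(Δv / v_e) = exp(4560 / 3355.0) = exp(1.3592) = 3.8929.
m₀ = m_f × 3.8929 = 65,300 × 3.8929 = 254,206 kg.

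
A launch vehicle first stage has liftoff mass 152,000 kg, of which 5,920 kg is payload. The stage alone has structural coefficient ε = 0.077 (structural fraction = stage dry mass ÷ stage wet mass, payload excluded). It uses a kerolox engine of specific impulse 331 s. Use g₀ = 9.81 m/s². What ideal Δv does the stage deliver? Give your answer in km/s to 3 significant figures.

Δv ≈ 7.08 km/s

Stage wet mass = m₀ − payload = 152,000 − 5,920 = 146,080 kg.
Stage dry mass = ε × stage wet mass = 0.077 × 146,080 = 11,248.2 kg.
Burnout mass m_f = stage dry + payload = 11,248.2 + 5,920 = 17,168.2 kg.
v_e = Isp · g₀ = 331 × 9.81 = 3247.1 m/s.
Using Δv = v_e ln(m₀/m_f): Δv = v_e · ln(152,000/17,168.2) = 3247.1 × ln(8.854) = 3247.1 × 2.1808 ≈ 7081 m/s.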